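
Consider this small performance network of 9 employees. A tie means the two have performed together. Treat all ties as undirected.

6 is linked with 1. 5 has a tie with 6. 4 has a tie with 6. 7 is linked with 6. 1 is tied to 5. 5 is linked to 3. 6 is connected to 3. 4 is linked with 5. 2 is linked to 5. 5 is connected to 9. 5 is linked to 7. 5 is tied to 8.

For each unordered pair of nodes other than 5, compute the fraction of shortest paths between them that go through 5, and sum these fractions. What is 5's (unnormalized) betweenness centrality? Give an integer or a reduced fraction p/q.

21

Pairs whose geodesics pass through 5 — 2–9: 1; 2–8: 1; 2–3: 1; 2–7: 1; 2–1: 1; 2–4: 1; 2–6: 1; 9–8: 1; 9–3: 1; 9–7: 1; 9–1: 1; 9–4: 1; 9–6: 1; 8–3: 1 … (+10 more pairs).
All other pairs contribute 0.
Summing the contributions gives betweenness(5) = 21.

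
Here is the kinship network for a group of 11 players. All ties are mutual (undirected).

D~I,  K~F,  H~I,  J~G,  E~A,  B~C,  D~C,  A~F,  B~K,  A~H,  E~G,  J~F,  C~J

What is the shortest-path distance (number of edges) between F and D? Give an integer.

3

One shortest route is F – J – C – D, which uses 3 edges, and at distance 2 from F we only reach {B, C, E, G, H}, which does not include D. So d(F,D) = 3.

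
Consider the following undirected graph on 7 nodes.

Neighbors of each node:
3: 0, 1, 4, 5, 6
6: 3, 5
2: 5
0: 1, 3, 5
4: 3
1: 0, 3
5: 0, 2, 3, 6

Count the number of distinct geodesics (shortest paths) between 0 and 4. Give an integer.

The shortest distance is 2, and the only length-2 path is 0–3–4. So there is exactly 1 shortest path.

1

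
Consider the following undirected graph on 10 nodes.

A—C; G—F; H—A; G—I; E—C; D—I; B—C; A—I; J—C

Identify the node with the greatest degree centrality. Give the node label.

C

Degrees — A:3, B:1, C:4, D:1, E:1, F:1, G:2, H:1, I:3, J:1.
The maximum is 4, attained only by C.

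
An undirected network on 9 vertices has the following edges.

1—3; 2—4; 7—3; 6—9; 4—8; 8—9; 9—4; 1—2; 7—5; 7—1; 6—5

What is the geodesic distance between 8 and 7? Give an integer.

One shortest route is 8 – 9 – 6 – 5 – 7, which uses 4 edges, and at distance 3 from 8 we only reach {1, 5}, which does not include 7. So d(8,7) = 4.

4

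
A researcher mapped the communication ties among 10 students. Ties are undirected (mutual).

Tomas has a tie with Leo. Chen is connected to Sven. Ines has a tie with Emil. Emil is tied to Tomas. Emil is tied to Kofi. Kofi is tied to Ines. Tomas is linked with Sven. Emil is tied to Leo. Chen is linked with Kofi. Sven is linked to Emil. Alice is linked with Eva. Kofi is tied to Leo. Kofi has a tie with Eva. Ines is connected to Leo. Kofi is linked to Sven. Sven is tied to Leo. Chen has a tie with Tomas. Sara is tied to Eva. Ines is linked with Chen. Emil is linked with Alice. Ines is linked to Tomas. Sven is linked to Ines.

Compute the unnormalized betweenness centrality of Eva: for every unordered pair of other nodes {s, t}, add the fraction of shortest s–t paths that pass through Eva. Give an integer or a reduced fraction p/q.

87/10

Pairs whose geodesics pass through Eva — Emil–Sara: 2/2; Chen–Sara: 1; Chen–Alice: 1/5; Tomas–Sara: 6/6; Sven–Sara: 1; Leo–Sara: 1; Kofi–Sara: 1; Kofi–Alice: 1/2; Ines–Sara: 1; Sara–Alice: 1.
All other pairs contribute 0.
Summing the contributions gives betweenness(Eva) = 87/10.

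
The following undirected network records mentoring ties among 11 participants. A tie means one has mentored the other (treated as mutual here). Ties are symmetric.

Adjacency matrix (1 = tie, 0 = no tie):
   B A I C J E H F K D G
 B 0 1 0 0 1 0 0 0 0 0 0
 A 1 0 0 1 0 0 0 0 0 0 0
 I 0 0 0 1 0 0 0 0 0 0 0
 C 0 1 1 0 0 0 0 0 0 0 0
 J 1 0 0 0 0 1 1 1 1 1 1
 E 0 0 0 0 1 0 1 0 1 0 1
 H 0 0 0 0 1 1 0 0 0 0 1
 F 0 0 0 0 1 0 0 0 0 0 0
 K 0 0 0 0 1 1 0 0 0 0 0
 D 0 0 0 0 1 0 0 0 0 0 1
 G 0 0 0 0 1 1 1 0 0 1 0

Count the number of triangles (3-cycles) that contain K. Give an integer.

1

K's neighbors: E and J.
Neighbor pairs that are themselves tied: K–E–J. Each forms one triangle with K, for 1 in total.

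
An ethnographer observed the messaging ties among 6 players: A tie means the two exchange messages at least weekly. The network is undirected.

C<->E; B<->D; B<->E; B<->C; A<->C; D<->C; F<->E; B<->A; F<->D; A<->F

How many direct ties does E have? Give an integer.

3

E is directly tied to B, C, and F. That is 3 neighbors, so the degree of E is 3.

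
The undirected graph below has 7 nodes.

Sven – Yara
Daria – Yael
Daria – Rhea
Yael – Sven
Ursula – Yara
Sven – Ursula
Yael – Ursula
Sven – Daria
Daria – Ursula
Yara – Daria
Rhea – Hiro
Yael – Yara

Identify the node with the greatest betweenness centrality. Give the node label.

Daria

Unnormalized betweenness of each node: Daria:8, Hiro:0, Rhea:5, Sven:0, Ursula:0, Yael:0, Yara:0.
Daria has the largest value, 8, making it the main broker — the node through which the most shortest paths run.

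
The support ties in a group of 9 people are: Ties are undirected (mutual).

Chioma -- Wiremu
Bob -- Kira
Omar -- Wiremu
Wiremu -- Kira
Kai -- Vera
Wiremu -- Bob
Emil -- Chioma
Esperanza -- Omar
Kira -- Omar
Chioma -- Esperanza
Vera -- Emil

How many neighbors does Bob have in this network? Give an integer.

Bob is directly tied to Kira and Wiremu. That is 2 neighbors, so the degree of Bob is 2.

2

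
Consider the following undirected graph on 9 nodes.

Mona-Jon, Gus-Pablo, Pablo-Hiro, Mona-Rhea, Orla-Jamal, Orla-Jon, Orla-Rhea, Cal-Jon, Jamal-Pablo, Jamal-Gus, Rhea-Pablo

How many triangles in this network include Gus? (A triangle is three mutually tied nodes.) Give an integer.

Gus's neighbors: Jamal and Pablo.
Neighbor pairs that are themselves tied: Gus–Jamal–Pablo. Each forms one triangle with Gus, for 1 in total.

1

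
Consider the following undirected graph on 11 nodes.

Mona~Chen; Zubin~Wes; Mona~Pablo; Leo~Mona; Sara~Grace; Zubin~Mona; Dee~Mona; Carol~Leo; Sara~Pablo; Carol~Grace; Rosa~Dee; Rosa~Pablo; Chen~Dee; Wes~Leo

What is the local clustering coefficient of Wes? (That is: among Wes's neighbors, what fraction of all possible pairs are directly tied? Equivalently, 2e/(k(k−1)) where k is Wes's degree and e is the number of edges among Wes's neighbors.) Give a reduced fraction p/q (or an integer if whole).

Wes's neighbors: Leo and Zubin (k = 2).
Possible neighbor pairs: C(2,2) = 1. Edges among them: none → e = 0.
Clustering(Wes) = 0/1.

0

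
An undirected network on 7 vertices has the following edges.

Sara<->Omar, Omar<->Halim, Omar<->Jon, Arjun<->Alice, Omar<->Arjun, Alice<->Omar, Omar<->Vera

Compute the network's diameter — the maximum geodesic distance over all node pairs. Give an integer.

2

Eccentricity of each node (its greatest distance to any other): Alice:2, Arjun:2, Halim:2, Jon:2, Omar:1, Sara:2, Vera:2.
The maximum eccentricity is 2, realized for instance by the pair Sara–Alice via Sara – Omar – Alice. So the diameter is 2.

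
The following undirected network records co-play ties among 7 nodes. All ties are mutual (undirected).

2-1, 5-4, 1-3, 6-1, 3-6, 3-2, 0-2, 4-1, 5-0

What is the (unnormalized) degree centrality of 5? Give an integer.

2

5 is directly tied to 0 and 4. That is 2 neighbors, so the degree of 5 is 2.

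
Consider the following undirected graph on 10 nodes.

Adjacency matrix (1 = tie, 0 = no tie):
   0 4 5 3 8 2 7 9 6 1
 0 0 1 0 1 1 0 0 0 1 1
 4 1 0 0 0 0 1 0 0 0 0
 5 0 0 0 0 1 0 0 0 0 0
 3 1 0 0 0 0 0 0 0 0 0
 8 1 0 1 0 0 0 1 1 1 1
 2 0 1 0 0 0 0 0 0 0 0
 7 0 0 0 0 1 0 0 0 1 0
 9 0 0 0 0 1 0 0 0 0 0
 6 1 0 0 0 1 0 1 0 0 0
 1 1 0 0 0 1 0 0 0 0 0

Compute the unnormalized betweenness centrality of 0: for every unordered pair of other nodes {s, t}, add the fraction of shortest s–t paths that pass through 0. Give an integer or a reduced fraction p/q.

Pairs whose geodesics pass through 0 — 4–5: 1; 4–3: 1; 4–8: 1; 4–7: 2/2; 4–9: 1; 4–6: 1; 4–1: 1; 5–3: 1; 5–2: 1; 3–8: 1; 3–2: 1; 3–7: 2/2; 3–9: 1; 3–6: 1 … (+7 more pairs).
All other pairs contribute 0.
Summing the contributions gives betweenness(0) = 41/2.

41/2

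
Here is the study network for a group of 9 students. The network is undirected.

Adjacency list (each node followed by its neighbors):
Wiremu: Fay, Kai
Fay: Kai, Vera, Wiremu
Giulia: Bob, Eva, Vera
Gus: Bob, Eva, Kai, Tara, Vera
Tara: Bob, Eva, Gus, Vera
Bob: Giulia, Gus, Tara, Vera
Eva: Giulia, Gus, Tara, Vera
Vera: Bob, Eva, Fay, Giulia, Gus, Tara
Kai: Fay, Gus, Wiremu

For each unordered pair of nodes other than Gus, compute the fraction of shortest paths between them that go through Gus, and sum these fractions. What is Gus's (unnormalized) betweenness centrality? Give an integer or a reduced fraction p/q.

6

Pairs whose geodesics pass through Gus — Kai–Tara: 1; Kai–Bob: 1; Kai–Vera: 1/2; Kai–Giulia: 3/4; Kai–Eva: 1; Wiremu–Tara: 1/2; Wiremu–Bob: 1/2; Wiremu–Eva: 1/2; Bob–Eva: 1/4.
All other pairs contribute 0.
Summing the contributions gives betweenness(Gus) = 6.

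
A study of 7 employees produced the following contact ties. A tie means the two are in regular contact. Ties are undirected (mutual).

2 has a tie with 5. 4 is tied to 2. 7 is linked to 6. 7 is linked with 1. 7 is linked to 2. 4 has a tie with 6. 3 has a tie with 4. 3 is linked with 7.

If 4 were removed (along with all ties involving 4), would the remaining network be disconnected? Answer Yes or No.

No

Even without 4, every remaining node can still reach every other (the residual graph is connected), so 4 is not a cut vertex.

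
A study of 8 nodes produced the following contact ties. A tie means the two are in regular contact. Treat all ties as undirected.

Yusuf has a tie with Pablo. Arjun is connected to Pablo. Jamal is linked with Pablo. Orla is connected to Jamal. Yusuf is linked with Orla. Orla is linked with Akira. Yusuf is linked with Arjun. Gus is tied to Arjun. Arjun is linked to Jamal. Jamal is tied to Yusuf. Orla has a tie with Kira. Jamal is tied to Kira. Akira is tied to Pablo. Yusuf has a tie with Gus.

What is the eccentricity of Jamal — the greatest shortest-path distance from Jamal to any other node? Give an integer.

Distances from Jamal: Akira:2, Arjun:1, Gus:2, Kira:1, Orla:1, Pablo:1, Yusuf:1.
The largest is 2 (to Gus and Akira), so the eccentricity of Jamal is 2.

2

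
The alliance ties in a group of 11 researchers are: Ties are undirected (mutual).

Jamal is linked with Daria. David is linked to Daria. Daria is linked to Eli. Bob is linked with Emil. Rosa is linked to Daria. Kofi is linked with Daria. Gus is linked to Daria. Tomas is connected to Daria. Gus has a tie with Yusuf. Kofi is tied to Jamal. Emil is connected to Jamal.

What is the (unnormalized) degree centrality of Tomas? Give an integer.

Tomas is directly tied to Daria. That is 1 neighbor, so the degree of Tomas is 1.

1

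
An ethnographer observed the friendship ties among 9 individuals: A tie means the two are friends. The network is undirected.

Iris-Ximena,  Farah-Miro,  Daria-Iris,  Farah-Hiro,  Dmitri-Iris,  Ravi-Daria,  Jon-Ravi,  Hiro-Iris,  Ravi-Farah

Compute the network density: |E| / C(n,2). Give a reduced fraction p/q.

1/4

There are 9 edges and 9 nodes, so the maximum possible is C(9,2) = 36.
Density = 9/36 = 1/4.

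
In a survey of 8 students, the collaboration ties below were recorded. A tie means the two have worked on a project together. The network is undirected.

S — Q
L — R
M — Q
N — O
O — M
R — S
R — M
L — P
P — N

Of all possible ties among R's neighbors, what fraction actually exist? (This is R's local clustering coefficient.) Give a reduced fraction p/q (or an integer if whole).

0

R's neighbors: L, M, and S (k = 3).
Possible neighbor pairs: C(3,2) = 3. Edges among them: none → e = 0.
Clustering(R) = 0/3 = 0.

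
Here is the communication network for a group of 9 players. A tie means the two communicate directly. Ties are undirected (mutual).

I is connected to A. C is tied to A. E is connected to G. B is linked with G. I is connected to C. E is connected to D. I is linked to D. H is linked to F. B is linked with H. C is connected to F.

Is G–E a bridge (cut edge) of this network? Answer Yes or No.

No

Even without that edge, G still reaches E via G – B – H – F – C – I – D – E, so the network stays connected. Not a bridge.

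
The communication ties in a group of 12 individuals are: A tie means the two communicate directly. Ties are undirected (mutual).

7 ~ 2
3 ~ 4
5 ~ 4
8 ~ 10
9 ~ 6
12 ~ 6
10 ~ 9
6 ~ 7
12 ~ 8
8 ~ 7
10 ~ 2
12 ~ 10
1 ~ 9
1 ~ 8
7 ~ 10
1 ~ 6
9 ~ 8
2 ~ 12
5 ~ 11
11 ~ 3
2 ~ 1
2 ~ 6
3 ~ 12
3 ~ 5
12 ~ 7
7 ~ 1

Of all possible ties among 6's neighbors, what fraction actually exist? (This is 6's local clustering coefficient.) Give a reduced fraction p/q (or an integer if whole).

3/5

6's neighbors: 1, 2, 7, 9, and 12 (k = 5).
Possible neighbor pairs: C(5,2) = 10. Edges among them: 1–2, 1–7, 1–9, 2–7, 2–12, 7–12 → e = 6.
Clustering(6) = 6/10 = 3/5.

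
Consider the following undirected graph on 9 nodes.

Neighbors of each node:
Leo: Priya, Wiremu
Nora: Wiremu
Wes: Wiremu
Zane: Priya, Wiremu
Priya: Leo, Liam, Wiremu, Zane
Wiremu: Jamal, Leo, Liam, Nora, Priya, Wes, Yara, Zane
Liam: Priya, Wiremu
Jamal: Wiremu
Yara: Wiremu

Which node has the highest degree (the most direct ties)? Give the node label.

Wiremu

Degrees — Jamal:1, Leo:2, Liam:2, Nora:1, Priya:4, Wes:1, Wiremu:8, Yara:1, Zane:2.
The maximum is 8, attained only by Wiremu.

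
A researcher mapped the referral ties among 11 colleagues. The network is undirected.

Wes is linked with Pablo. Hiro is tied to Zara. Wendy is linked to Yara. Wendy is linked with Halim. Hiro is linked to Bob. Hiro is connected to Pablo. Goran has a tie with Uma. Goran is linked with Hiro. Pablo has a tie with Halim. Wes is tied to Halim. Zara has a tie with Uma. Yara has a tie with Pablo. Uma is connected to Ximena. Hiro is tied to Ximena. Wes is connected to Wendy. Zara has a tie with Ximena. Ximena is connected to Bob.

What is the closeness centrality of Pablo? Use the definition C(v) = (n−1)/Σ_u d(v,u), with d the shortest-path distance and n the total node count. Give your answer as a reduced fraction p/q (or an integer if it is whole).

Distances from Pablo: Bob:2, Goran:2, Halim:1, Hiro:1, Uma:3, Wendy:2, Wes:1, Ximena:2, Yara:1, Zara:2. Sum = 17.
n = 11, so closeness = 10/17.

10/17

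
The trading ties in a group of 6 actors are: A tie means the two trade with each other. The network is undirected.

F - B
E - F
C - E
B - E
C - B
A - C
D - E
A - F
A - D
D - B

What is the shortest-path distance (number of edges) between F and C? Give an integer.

One shortest route is F – E – C, which uses 2 edges, and F and C are not directly tied, so nothing shorter exists. So d(F,C) = 2.

2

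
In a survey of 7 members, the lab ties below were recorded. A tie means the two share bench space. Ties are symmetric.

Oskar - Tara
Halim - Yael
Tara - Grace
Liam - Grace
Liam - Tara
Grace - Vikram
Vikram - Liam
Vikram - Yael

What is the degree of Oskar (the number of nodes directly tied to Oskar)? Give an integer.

1

Oskar is directly tied to Tara. That is 1 neighbor, so the degree of Oskar is 1.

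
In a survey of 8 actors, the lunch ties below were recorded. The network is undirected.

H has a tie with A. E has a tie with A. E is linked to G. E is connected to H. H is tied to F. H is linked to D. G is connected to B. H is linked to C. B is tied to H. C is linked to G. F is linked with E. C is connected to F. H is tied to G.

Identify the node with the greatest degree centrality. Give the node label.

H

Degrees — A:2, B:2, C:3, D:1, E:4, F:3, G:4, H:7.
The maximum is 7, attained only by H.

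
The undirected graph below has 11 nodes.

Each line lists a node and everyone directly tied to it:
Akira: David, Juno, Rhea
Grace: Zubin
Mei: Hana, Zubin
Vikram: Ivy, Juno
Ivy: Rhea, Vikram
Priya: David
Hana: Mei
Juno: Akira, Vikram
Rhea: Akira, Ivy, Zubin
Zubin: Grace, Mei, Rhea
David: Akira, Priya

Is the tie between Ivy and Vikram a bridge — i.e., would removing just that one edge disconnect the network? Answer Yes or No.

Even without that edge, Ivy still reaches Vikram via Ivy – Rhea – Akira – Juno – Vikram, so the network stays connected. Not a bridge.

No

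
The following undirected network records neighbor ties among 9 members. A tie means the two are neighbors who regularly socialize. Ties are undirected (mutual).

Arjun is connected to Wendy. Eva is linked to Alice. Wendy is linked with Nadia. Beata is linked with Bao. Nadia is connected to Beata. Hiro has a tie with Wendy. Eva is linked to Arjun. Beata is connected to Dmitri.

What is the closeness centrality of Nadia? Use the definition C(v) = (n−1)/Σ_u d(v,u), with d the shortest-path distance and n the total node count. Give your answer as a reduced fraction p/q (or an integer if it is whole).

8/17

Distances from Nadia: Alice:4, Arjun:2, Bao:2, Beata:1, Dmitri:2, Eva:3, Hiro:2, Wendy:1. Sum = 17.
n = 9, so closeness = 8/17.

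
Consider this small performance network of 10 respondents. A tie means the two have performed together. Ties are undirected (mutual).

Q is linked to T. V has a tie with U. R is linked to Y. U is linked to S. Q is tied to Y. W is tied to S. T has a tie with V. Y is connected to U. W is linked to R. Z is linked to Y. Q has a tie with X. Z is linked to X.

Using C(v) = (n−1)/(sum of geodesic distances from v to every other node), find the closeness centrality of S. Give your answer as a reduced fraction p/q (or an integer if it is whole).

Distances from S: Q:3, R:2, T:3, U:1, V:2, W:1, X:4, Y:2, Z:3. Sum = 21.
n = 10, so closeness = 9/21 = 3/7.

3/7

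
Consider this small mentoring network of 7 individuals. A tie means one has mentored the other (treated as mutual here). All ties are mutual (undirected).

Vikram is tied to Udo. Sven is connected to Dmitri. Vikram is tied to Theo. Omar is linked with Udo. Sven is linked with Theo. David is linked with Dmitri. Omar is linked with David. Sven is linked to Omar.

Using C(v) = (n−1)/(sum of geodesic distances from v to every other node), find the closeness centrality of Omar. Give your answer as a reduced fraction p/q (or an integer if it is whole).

Distances from Omar: David:1, Dmitri:2, Sven:1, Theo:2, Udo:1, Vikram:2. Sum = 9.
n = 7, so closeness = 6/9 = 2/3.

2/3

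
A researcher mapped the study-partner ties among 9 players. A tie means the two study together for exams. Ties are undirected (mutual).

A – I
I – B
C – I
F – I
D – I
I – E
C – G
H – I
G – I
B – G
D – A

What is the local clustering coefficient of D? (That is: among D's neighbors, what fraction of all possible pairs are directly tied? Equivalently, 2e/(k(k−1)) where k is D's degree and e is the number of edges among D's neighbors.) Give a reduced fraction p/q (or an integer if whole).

1

D's neighbors: A and I (k = 2).
Possible neighbor pairs: C(2,2) = 1. Edges among them: A–I → e = 1.
Clustering(D) = 1/1.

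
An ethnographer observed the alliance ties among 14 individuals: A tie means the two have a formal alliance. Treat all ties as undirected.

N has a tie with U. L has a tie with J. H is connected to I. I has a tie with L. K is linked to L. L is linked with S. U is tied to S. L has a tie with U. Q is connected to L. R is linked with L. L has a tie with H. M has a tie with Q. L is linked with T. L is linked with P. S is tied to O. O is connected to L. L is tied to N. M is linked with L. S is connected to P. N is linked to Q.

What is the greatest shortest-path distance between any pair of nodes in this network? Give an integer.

Eccentricity of each node (its greatest distance to any other): H:2, I:2, J:2, K:2, L:1, M:2, N:2, O:2, P:2, Q:2, R:2, S:2, T:2, U:2.
The maximum eccentricity is 2, realized for instance by the pair K–U via K – L – U. So the diameter is 2.

2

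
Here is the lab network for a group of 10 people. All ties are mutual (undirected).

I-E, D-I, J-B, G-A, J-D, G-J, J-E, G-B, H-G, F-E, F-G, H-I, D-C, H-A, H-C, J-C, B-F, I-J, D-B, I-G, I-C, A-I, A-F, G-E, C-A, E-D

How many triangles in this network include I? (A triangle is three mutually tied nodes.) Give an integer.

12

I's neighbors: A, C, D, E, G, H, and J.
Neighbor pairs that are themselves tied: I–A–C; I–A–G; I–A–H; I–C–D; I–C–H; I–C–J; I–D–E; I–D–J; I–E–G; I–E–J; I–G–H; I–G–J. Each forms one triangle with I, for 12 in total.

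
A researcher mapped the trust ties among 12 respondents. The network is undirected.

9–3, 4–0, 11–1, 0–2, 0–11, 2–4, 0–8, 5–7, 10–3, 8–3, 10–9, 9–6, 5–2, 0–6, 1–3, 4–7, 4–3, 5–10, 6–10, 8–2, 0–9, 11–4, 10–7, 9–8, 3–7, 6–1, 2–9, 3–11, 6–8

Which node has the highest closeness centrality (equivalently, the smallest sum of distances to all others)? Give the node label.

Farness (sum of distances to all others) for each node — 0:16, 1:21, 2:18, 3:15, 4:17, 5:21, 6:17, 7:18, 8:17, 9:16, 10:17, 11:19.
The smallest farness is 15, for 3, so 3 has the highest closeness.

3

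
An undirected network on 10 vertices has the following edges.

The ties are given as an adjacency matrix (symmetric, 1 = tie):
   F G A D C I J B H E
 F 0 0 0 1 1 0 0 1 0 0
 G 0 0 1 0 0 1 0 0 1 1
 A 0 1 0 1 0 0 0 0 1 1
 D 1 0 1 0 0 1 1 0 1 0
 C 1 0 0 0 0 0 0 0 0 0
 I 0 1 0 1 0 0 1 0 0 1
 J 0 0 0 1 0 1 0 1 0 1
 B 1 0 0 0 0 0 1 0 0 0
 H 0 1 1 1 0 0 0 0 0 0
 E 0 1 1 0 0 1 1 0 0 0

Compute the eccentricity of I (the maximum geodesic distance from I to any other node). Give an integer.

Distances from I: A:2, B:2, C:3, D:1, E:1, F:2, G:1, H:2, J:1.
The largest is 3 (to C), so the eccentricity of I is 3.

3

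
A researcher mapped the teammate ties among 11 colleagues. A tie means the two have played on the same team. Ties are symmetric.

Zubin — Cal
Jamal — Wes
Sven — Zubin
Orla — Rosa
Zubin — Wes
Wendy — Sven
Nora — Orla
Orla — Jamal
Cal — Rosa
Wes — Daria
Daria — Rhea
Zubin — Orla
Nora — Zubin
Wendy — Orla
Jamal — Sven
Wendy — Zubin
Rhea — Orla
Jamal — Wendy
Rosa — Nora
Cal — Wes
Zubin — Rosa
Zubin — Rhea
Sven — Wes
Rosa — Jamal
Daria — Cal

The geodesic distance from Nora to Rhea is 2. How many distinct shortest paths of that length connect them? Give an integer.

The shortest distance is 2. The length-2 paths are: Nora–Zubin–Rhea; Nora–Orla–Rhea.
That gives 2 distinct shortest paths.

2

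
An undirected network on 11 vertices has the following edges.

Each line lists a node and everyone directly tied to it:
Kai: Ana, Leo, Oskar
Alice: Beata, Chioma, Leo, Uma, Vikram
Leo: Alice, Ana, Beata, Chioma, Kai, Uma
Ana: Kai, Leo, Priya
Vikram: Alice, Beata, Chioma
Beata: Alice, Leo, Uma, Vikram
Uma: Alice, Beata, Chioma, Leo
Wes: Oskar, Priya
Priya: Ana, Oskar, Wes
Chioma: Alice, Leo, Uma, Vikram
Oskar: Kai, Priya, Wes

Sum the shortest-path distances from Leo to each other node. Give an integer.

Distances from Leo: Alice:1, Ana:1, Beata:1, Chioma:1, Kai:1, Oskar:2, Priya:2, Uma:1, Vikram:2, Wes:3.
Sum = 1 + 1 + 1 + 1 + 1 + 2 + 2 + 1 + 2 + 3 = 15.

15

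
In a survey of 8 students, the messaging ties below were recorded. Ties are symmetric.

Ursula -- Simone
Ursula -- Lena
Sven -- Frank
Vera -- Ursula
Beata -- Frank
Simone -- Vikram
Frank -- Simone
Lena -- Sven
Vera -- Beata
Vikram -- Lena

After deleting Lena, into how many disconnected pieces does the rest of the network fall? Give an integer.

1

Lena's neighbors (Sven, Ursula, and Vikram) remain reachable from one another through other ties, so the rest of the network stays in one piece.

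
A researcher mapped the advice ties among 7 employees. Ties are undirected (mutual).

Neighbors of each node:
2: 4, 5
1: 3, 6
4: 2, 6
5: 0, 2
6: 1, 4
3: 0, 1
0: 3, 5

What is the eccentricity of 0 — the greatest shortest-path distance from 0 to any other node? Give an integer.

3

Distances from 0: 1:2, 2:2, 3:1, 4:3, 5:1, 6:3.
The largest is 3 (to 4 and 6), so the eccentricity of 0 is 3.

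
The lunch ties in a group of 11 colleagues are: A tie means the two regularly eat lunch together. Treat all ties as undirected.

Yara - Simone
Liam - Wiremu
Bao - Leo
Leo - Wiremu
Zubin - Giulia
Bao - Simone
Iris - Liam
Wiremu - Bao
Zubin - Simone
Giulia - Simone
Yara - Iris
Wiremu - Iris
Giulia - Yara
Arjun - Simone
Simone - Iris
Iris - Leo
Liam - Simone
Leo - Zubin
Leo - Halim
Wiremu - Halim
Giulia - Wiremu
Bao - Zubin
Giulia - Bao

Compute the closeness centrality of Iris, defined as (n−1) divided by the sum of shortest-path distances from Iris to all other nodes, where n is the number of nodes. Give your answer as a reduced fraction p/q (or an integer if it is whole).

2/3

Distances from Iris: Arjun:2, Bao:2, Giulia:2, Halim:2, Leo:1, Liam:1, Simone:1, Wiremu:1, Yara:1, Zubin:2. Sum = 15.
n = 11, so closeness = 10/15 = 2/3.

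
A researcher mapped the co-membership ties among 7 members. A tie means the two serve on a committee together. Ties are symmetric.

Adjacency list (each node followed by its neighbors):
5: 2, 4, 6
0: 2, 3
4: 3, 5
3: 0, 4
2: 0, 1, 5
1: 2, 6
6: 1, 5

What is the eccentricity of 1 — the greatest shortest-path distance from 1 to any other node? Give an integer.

Distances from 1: 0:2, 2:1, 3:3, 4:3, 5:2, 6:1.
The largest is 3 (to 4 and 3), so the eccentricity of 1 is 3.

3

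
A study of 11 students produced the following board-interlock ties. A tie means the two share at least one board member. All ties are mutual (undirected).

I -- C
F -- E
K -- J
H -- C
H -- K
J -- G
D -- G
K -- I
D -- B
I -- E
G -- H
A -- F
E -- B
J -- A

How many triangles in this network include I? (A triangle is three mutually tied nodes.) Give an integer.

0

I's neighbors are C, E, and K, but none of them are tied to each other, so no triangle contains I.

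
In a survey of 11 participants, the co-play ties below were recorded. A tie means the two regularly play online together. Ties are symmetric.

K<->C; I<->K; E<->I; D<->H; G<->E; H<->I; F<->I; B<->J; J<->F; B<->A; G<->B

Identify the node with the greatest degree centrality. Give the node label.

Degrees — A:1, B:3, C:1, D:1, E:2, F:2, G:2, H:2, I:4, J:2, K:2.
The maximum is 4, attained only by I.

I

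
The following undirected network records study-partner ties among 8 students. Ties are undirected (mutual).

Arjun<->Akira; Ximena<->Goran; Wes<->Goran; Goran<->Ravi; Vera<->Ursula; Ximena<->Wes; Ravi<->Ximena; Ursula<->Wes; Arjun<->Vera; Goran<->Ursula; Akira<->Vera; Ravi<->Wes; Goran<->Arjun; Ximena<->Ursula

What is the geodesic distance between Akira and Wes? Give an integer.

One shortest route is Akira – Vera – Ursula – Wes, which uses 3 edges, and at distance 2 from Akira we only reach {Goran, Ursula}, which does not include Wes. So d(Akira,Wes) = 3.

3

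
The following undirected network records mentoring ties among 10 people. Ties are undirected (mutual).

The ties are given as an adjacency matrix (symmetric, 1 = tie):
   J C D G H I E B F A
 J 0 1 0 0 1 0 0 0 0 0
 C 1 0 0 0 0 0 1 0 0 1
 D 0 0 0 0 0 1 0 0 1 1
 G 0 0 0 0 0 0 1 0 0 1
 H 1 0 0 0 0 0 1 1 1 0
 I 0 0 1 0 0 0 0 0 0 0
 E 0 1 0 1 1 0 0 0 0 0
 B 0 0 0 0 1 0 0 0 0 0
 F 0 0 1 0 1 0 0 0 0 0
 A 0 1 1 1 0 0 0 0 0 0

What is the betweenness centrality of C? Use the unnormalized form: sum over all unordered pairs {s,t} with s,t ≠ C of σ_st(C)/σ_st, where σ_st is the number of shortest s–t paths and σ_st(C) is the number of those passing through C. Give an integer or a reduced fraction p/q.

Pairs whose geodesics pass through C — J–D: 1/2; J–G: 2/3; J–I: 1/2; J–E: 1/2; J–A: 1; D–E: 1/3; H–A: 2/4; I–E: 1/3; E–A: 1/2; B–A: 2/4.
All other pairs contribute 0.
Summing the contributions gives betweenness(C) = 16/3.

16/3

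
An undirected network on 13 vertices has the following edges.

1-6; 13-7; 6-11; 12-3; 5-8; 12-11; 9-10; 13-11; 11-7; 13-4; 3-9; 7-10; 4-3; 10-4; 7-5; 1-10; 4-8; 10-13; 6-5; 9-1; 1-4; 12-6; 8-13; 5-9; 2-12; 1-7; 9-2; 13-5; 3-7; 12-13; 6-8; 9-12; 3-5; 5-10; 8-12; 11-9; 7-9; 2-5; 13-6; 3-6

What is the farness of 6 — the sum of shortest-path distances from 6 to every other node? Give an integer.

17

Distances from 6: 1:1, 2:2, 3:1, 4:2, 5:1, 7:2, 8:1, 9:2, 10:2, 11:1, 12:1, 13:1.
Sum = 1 + 2 + 1 + 2 + 1 + 2 + 1 + 2 + 2 + 1 + 1 + 1 = 17.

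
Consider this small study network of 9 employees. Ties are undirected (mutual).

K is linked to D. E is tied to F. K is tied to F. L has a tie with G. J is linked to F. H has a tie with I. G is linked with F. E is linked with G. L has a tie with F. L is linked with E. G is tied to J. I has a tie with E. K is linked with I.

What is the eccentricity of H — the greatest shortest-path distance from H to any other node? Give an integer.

4

Distances from H: D:3, E:2, F:3, G:3, I:1, J:4, K:2, L:3.
The largest is 4 (to J), so the eccentricity of H is 4.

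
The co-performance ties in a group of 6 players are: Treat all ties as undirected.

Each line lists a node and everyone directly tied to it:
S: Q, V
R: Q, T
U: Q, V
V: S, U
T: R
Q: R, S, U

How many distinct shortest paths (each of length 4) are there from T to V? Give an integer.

The shortest distance is 4. The length-4 paths are: T–R–Q–U–V; T–R–Q–S–V.
That gives 2 distinct shortest paths.

2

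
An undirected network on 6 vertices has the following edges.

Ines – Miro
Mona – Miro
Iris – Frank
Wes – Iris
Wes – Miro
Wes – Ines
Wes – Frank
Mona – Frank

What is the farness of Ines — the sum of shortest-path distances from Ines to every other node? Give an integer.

8

Distances from Ines: Frank:2, Iris:2, Miro:1, Mona:2, Wes:1.
Sum = 2 + 2 + 1 + 2 + 1 = 8.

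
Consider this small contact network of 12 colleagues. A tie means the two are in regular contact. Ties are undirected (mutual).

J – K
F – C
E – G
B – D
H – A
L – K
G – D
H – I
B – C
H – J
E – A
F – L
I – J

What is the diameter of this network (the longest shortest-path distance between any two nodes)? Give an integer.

Eccentricity of each node (its greatest distance to any other): A:5, B:6, C:5, D:5, E:5, F:5, G:5, H:5, I:6, J:5, K:5, L:5.
The maximum eccentricity is 6, realized for instance by the pair B–I via B – C – F – L – K – J – I. So the diameter is 6.

6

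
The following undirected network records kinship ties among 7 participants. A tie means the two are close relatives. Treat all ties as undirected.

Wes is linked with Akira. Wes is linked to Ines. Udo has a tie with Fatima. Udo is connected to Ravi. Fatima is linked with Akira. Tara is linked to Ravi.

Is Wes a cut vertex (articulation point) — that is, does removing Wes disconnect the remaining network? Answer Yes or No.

Yes

Removing Wes leaves {Akira, Fatima, Ravi, Tara, and Udo} with no path to {Ines}, so the network splits into 2 components. Wes is a cut vertex.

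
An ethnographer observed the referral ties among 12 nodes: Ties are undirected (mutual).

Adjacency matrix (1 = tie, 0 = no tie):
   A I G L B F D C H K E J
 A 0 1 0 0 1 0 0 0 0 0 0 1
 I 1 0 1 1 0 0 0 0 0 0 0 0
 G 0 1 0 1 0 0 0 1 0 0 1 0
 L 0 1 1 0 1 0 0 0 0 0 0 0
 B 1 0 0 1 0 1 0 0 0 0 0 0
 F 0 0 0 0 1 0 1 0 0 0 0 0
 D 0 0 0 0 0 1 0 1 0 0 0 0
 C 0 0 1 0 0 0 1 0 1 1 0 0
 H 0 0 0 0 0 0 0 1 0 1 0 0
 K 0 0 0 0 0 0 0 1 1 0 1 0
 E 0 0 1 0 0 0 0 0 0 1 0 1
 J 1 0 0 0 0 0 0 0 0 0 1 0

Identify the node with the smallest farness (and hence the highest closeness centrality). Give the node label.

G

Farness (sum of distances to all others) for each node — A:24, B:25, C:21, D:26, E:23, F:27, G:19, H:28, I:23, J:26, K:25, L:23.
The smallest farness is 19, for G, so G has the highest closeness.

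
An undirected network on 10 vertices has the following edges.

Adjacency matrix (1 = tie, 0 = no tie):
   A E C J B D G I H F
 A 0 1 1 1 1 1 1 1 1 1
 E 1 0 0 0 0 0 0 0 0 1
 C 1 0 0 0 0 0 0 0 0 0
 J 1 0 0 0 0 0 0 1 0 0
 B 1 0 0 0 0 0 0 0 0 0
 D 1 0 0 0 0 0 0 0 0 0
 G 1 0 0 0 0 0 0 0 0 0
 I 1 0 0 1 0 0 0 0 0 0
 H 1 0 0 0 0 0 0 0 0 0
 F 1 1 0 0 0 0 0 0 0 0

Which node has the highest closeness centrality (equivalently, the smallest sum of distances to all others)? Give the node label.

Farness (sum of distances to all others) for each node — A:9, B:17, C:17, D:17, E:16, F:16, G:17, H:17, I:16, J:16.
The smallest farness is 9, for A, so A has the highest closeness.

A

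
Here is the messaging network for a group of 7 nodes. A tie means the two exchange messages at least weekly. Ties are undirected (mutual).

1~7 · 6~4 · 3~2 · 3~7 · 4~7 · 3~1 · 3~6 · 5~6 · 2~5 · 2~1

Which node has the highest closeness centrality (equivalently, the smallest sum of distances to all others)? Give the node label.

Farness (sum of distances to all others) for each node — 1:9, 2:10, 3:8, 4:11, 5:11, 6:9, 7:10.
The smallest farness is 8, for 3, so 3 has the highest closeness.

3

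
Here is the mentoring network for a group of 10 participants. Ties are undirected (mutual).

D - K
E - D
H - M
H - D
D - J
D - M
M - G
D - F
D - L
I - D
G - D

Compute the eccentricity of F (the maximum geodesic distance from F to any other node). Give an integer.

2

Distances from F: D:1, E:2, G:2, H:2, I:2, J:2, K:2, L:2, M:2.
The largest is 2 (to I, K, G, L, E, J, M, and H), so the eccentricity of F is 2.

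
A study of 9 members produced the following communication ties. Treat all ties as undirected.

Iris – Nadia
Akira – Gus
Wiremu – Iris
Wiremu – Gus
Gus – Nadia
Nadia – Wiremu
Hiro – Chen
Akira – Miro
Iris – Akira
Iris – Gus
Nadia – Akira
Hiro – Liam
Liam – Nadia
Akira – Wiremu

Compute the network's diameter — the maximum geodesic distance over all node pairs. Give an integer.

5

Eccentricity of each node (its greatest distance to any other): Akira:4, Chen:5, Gus:4, Hiro:4, Iris:4, Liam:3, Miro:5, Nadia:3, Wiremu:4.
The maximum eccentricity is 5, realized for instance by the pair Miro–Chen via Miro – Akira – Nadia – Liam – Hiro – Chen. So the diameter is 5.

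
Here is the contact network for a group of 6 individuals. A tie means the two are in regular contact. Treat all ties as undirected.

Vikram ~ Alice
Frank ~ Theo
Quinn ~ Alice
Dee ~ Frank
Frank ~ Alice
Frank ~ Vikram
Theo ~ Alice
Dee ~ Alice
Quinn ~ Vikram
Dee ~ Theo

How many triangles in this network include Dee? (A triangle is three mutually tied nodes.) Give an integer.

Dee's neighbors: Alice, Frank, and Theo.
Neighbor pairs that are themselves tied: Dee–Alice–Frank; Dee–Alice–Theo; Dee–Frank–Theo. Each forms one triangle with Dee, for 3 in total.

3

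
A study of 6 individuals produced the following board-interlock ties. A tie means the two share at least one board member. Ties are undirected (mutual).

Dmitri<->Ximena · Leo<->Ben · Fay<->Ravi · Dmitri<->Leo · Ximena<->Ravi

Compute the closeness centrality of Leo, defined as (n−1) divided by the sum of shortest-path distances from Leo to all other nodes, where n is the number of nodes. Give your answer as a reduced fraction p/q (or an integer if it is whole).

5/11

Distances from Leo: Ben:1, Dmitri:1, Fay:4, Ravi:3, Ximena:2. Sum = 11.
n = 6, so closeness = 5/11.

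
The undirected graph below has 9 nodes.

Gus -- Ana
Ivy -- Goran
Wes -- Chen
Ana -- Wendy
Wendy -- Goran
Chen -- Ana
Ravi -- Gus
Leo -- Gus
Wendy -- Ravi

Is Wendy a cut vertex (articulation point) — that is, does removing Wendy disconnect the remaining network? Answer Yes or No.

Removing Wendy leaves {Ana, Chen, Gus, Leo, Ravi, and Wes} with no path to {Goran and Ivy}, so the network splits into 2 components. Wendy is a cut vertex.

Yes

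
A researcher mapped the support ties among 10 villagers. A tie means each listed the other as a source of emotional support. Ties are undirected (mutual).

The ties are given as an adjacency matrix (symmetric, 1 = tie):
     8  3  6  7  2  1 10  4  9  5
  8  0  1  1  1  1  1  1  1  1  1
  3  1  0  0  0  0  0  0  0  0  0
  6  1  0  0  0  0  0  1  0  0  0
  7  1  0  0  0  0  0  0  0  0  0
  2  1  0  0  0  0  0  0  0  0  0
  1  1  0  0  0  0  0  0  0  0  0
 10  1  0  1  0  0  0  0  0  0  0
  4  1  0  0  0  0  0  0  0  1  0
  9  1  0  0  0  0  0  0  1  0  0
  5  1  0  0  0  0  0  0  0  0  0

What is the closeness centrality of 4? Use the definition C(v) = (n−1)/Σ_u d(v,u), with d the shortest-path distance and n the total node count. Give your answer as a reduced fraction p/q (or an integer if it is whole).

Distances from 4: 1:2, 2:2, 3:2, 5:2, 6:2, 7:2, 8:1, 9:1, 10:2. Sum = 16.
n = 10, so closeness = 9/16.

9/16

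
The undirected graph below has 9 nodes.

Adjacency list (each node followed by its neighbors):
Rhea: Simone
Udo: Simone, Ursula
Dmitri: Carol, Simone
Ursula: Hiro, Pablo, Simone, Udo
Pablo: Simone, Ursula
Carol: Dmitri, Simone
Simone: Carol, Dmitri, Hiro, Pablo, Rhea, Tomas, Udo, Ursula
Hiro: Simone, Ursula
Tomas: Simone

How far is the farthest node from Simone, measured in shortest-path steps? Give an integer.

1

Distances from Simone: Carol:1, Dmitri:1, Hiro:1, Pablo:1, Rhea:1, Tomas:1, Udo:1, Ursula:1.
The largest is 1 (to Udo, Pablo, Dmitri, Carol, Hiro, Ursula, Rhea, and Tomas), so the eccentricity of Simone is 1.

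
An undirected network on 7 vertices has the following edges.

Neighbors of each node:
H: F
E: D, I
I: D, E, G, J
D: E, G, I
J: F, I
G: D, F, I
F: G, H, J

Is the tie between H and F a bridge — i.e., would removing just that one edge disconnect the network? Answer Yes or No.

Yes

Without the H–F edge there is no alternate route between H and F, so the network disconnects. It is a bridge.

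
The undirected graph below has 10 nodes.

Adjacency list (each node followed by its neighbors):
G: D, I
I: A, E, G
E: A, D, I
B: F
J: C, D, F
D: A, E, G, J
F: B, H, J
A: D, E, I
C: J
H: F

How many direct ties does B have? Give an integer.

B is directly tied to F. That is 1 neighbor, so the degree of B is 1.

1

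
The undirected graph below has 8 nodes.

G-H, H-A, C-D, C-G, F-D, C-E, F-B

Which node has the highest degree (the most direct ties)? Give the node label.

Degrees — A:1, B:1, C:3, D:2, E:1, F:2, G:2, H:2.
The maximum is 3, attained only by C.

C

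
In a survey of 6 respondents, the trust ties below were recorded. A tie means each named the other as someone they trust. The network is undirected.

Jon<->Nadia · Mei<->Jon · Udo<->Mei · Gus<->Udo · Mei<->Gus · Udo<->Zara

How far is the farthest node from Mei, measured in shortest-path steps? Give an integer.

2

Distances from Mei: Gus:1, Jon:1, Nadia:2, Udo:1, Zara:2.
The largest is 2 (to Zara and Nadia), so the eccentricity of Mei is 2.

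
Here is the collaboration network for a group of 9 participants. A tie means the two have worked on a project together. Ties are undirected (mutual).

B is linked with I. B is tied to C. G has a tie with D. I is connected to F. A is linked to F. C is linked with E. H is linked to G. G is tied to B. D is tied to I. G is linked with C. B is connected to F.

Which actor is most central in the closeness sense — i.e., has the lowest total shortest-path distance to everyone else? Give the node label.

B

Farness (sum of distances to all others) for each node — A:22, B:12, C:14, D:16, E:21, F:15, G:13, H:20, I:15.
The smallest farness is 12, for B, so B has the highest closeness.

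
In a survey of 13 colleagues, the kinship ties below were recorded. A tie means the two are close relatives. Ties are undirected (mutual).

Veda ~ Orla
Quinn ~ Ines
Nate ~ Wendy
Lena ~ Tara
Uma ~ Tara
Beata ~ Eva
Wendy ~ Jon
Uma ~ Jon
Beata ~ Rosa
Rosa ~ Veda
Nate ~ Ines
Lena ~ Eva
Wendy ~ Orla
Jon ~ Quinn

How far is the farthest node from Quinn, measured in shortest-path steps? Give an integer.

6

Distances from Quinn: Beata:6, Eva:5, Ines:1, Jon:1, Lena:4, Nate:2, Orla:3, Rosa:5, Tara:3, Uma:2, Veda:4, Wendy:2.
The largest is 6 (to Beata), so the eccentricity of Quinn is 6.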